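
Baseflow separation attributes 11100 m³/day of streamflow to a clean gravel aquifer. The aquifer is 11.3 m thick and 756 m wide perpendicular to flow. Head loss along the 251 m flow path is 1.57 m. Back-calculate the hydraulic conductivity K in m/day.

Cross-sectional area A = 756 × 11.3 = 8543 m².
Hydraulic gradient i = Δh / L = 1.57 / 251 = 0.006255.
From Q = K·A·i, K = Q / (A·i) = 11100 / (8543 × 0.006255) = 207.7 m/day.

208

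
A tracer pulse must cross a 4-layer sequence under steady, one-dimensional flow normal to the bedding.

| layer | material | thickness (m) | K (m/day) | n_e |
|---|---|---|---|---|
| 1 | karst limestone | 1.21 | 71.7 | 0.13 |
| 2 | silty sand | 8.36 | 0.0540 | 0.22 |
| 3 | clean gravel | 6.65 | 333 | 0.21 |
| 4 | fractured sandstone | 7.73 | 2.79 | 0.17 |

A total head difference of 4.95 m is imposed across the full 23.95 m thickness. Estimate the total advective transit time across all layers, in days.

150

With flow normal to the layers, continuity requires the same specific discharge q through every layer.
Σ(b_i/K_i) = 1.21/71.7 + 8.36/0.0540 + 6.65/333 + 7.73/2.79 = 157.6 d.
q = Δh / Σ(b_i/K_i) = 4.95 / 157.6 = 0.03140 m/day.
In each layer the seepage velocity is v_i = q/n_i, so the layer transit time is t_i = b_i·n_i / q:
  layer 1 (karst limestone): t_1 = 1.21 × 0.13 / 0.03140 = 5.009 d
  layer 2 (silty sand): t_2 = 8.36 × 0.22 / 0.03140 = 58.57 d
  layer 3 (clean gravel): t_3 = 6.65 × 0.21 / 0.03140 = 44.47 d
  layer 4 (fractured sandstone): t_4 = 7.73 × 0.17 / 0.03140 = 41.84 d
Total t = Σ t_i = 149.9 days.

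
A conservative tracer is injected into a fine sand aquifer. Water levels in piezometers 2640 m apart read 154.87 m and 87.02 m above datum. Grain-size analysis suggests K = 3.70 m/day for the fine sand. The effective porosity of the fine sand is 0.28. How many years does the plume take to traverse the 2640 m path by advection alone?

21.3

Hydraulic gradient i = (154.87 − 87.02) / 2640 = 67.85 / 2640 = 0.02570.
Darcy flux q = K · i = 3.700 × 0.02570 = 0.09509 m/day.
Seepage velocity v = q / n_e = 0.09509 / 0.28 = 0.3396 m/day.
Travel time t = L / v = 2640 / 0.3396 = 7773 days = 21.28 years.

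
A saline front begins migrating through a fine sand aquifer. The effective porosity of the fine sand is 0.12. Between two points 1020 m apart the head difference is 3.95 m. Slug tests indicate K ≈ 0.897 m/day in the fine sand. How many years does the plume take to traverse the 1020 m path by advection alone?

96.5

Hydraulic gradient i = Δh / L = 3.95 / 1020 = 0.003873.
Darcy flux q = K · i = 0.8970 × 0.003873 = 0.003474 m/day.
Seepage velocity v = q / n_e = 0.003474 / 0.12 = 0.02895 m/day.
Travel time t = L / v = 1020 / 0.02895 = 35236 days = 96.47 years.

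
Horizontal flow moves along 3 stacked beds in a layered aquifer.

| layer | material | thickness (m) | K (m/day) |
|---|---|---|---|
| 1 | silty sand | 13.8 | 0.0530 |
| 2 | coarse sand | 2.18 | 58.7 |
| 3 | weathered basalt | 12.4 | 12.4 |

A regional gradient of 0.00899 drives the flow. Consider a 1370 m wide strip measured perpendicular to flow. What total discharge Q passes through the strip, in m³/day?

Flow is parallel to layering, so each bed carries its own Darcy discharge and the transmissivities add.
Σ(K_i·b_i) = 0.0530×13.8 + 58.7×2.18 + 12.4×12.4 = 282.5 m²/day.
Hydraulic gradient i = 0.00899.
Q = Σ(K_i·b_i) · W · i = 282.5 × 1370 × 0.008990 = 3479 m³/day.

3480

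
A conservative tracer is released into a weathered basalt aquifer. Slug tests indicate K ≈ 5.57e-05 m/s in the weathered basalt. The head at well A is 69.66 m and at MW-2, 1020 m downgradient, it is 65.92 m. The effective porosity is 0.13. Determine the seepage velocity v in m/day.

0.136

Convert K: 5.57e-05 m/s × 86400 = 4.812 m/day.
Hydraulic gradient i = (69.66 − 65.92) / 1020 = 3.74 / 1020 = 0.003667.
Darcy flux q = K · i = 4.812 × 0.003667 = 0.01765 m/day.
Seepage velocity v = q / n_e = 0.01765 / 0.13 = 0.1357 m/day.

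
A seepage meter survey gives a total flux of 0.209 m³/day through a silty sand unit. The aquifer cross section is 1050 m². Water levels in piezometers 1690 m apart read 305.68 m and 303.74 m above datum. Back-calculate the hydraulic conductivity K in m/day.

Hydraulic gradient i = (305.68 − 303.74) / 1690 = 1.94 / 1690 = 0.001148.
From Q = K·A·i, K = Q / (A·i) = 0.209 / (1050 × 0.001148) = 0.1734 m/day.

0.173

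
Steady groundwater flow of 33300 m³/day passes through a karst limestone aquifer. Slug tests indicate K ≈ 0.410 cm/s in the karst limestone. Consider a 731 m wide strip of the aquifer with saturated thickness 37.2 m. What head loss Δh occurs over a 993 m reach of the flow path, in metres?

Convert K: 0.410 cm/s × 864 = 354.2 m/day.
Cross-sectional area A = 731 × 37.2 = 27193 m².
From Q = K·A·i, i = Q / (K·A) = 33300 / (354.2 × 27193) = 0.003457.
Head loss Δh = i · L = 0.003457 × 993 = 3.433 m.

3.43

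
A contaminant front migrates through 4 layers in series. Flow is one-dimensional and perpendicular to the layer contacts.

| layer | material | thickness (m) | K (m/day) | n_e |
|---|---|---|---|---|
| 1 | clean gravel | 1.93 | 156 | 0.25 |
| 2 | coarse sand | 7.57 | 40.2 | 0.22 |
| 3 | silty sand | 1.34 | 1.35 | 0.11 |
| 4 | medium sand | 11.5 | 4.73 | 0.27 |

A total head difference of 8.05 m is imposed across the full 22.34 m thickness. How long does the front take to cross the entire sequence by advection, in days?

2.43

With flow normal to the layers, continuity requires the same specific discharge q through every layer.
Σ(b_i/K_i) = 1.93/156 + 7.57/40.2 + 1.34/1.35 + 11.5/4.73 = 3.625 d.
q = Δh / Σ(b_i/K_i) = 8.05 / 3.625 = 2.221 m/day.
In each layer the seepage velocity is v_i = q/n_i, so the layer transit time is t_i = b_i·n_i / q:
  layer 1 (clean gravel): t_1 = 1.93 × 0.25 / 2.221 = 0.2172 d
  layer 2 (coarse sand): t_2 = 7.57 × 0.22 / 2.221 = 0.7499 d
  layer 3 (silty sand): t_3 = 1.34 × 0.11 / 2.221 = 0.06637 d
  layer 4 (medium sand): t_4 = 11.5 × 0.27 / 2.221 = 1.398 d
Total t = Σ t_i = 2.432 days.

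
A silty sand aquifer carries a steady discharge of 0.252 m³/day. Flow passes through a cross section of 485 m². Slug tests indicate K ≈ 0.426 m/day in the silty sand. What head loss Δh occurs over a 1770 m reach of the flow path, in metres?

2.16

From Q = K·A·i, i = Q / (K·A) = 0.252 / (0.4260 × 485.0) = 0.001220.
Head loss Δh = i · L = 0.001220 × 1770 = 2.159 m.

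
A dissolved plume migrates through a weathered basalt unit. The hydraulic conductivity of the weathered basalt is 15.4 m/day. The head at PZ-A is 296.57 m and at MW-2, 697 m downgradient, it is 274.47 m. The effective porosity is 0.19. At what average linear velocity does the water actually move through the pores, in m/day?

Hydraulic gradient i = (296.57 − 274.47) / 697 = 22.1 / 697 = 0.03171.
Darcy flux q = K · i = 15.40 × 0.03171 = 0.4883 m/day.
Seepage velocity v = q / n_e = 0.4883 / 0.19 = 2.570 m/day.

2.57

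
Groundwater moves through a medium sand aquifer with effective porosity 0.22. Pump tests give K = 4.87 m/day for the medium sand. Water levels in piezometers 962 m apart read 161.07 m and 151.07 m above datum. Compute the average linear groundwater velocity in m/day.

Hydraulic gradient i = (161.07 − 151.07) / 962 = 10 / 962 = 0.01040.
Darcy flux q = K · i = 4.870 × 0.01040 = 0.05062 m/day.
Seepage velocity v = q / n_e = 0.05062 / 0.22 = 0.2301 m/day.

0.230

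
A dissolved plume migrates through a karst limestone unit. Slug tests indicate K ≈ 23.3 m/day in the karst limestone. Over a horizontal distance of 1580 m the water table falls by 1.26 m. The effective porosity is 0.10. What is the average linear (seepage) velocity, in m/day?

Hydraulic gradient i = Δh / L = 1.26 / 1580 = 0.0007975.
Darcy flux q = K · i = 23.30 × 0.0007975 = 0.01858 m/day.
Seepage velocity v = q / n_e = 0.01858 / 0.10 = 0.1858 m/day.

0.186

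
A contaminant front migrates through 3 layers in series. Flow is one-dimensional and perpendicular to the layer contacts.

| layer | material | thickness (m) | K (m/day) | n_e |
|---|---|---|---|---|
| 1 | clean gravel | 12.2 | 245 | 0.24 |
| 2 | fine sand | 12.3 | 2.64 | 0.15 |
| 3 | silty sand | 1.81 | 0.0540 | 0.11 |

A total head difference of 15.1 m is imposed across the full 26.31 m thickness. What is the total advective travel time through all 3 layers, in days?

12.6

With flow normal to the layers, continuity requires the same specific discharge q through every layer.
Σ(b_i/K_i) = 12.2/245 + 12.3/2.64 + 1.81/0.0540 = 38.23 d.
q = Δh / Σ(b_i/K_i) = 15.1 / 38.23 = 0.3950 m/day.
In each layer the seepage velocity is v_i = q/n_i, so the layer transit time is t_i = b_i·n_i / q:
  layer 1 (clean gravel): t_1 = 12.2 × 0.24 / 0.3950 = 7.413 d
  layer 2 (fine sand): t_2 = 12.3 × 0.15 / 0.3950 = 4.671 d
  layer 3 (silty sand): t_3 = 1.81 × 0.11 / 0.3950 = 0.5040 d
Total t = Σ t_i = 12.59 days.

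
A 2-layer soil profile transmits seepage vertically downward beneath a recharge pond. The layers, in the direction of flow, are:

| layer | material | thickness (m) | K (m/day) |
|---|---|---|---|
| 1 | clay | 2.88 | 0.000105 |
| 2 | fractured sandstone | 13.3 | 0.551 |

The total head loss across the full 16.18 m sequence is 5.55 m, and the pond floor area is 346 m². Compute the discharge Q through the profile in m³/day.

Flow is perpendicular to layering, so the layers act in series and the equivalent K is the thickness-weighted harmonic mean.
Total thickness L = 2.88 + 13.3 = 16.18 m.
Σ(b_i/K_i) = 2.88/0.000105 + 13.3/0.551 = 27453 d.
K_eq = L / Σ(b_i/K_i) = 16.18 / 27453 = 0.0005894 m/day.
Q = K_eq · A · (Δh/L) = 0.0005894 × 346 × (5.55/16.18) = 0.06995 m³/day.

0.0699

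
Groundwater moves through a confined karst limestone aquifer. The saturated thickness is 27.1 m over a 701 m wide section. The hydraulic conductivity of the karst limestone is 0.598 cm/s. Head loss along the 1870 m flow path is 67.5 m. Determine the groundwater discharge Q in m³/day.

354000

Convert K: 0.598 cm/s × 864 = 516.7 m/day.
Cross-sectional area A = 701 × 27.1 = 18997 m².
Hydraulic gradient i = Δh / L = 67.5 / 1870 = 0.03610.
Darcy's law: Q = K · A · i = 516.7 × 18997 × 0.03610 = 3.543e+05 m³/day.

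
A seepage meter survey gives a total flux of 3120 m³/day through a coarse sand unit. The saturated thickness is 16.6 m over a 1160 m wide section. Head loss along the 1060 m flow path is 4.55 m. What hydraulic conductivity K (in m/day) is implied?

Cross-sectional area A = 1160 × 16.6 = 19256 m².
Hydraulic gradient i = Δh / L = 4.55 / 1060 = 0.004292.
From Q = K·A·i, K = Q / (A·i) = 3120 / (19256 × 0.004292) = 37.75 m/day.

37.7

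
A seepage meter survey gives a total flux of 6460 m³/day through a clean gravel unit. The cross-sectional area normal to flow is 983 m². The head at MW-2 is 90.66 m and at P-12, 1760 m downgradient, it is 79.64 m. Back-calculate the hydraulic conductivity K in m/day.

Hydraulic gradient i = (90.66 − 79.64) / 1760 = 11.02 / 1760 = 0.006261.
From Q = K·A·i, K = Q / (A·i) = 6460 / (983.0 × 0.006261) = 1050 m/day.

1050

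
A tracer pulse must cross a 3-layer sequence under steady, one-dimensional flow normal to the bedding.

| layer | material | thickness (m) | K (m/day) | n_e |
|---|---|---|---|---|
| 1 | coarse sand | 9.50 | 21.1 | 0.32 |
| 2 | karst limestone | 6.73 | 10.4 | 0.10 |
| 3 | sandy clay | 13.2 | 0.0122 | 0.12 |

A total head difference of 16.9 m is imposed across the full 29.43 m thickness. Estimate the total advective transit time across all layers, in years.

With flow normal to the layers, continuity requires the same specific discharge q through every layer.
Σ(b_i/K_i) = 9.50/21.1 + 6.73/10.4 + 13.2/0.0122 = 1083 d.
q = Δh / Σ(b_i/K_i) = 16.9 / 1083 = 0.01560 m/day.
In each layer the seepage velocity is v_i = q/n_i, so the layer transit time is t_i = b_i·n_i / q:
  layer 1 (coarse sand): t_1 = 9.50 × 0.32 / 0.01560 = 194.8 d
  layer 2 (karst limestone): t_2 = 6.73 × 0.10 / 0.01560 = 43.13 d
  layer 3 (sandy clay): t_3 = 13.2 × 0.12 / 0.01560 = 101.5 d
Total t = Σ t_i = 339.5 days = 0.9294 years.

0.929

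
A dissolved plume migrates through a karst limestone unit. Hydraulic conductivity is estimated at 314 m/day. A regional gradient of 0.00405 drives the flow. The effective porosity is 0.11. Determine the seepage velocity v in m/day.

Hydraulic gradient i = 0.00405.
Darcy flux q = K · i = 314.0 × 0.004050 = 1.272 m/day.
Seepage velocity v = q / n_e = 1.272 / 0.11 = 11.56 m/day.

11.6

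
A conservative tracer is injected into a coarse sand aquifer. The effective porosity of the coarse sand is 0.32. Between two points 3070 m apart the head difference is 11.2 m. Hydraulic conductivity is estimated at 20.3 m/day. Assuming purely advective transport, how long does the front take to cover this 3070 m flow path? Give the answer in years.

Hydraulic gradient i = Δh / L = 11.2 / 3070 = 0.003648.
Darcy flux q = K · i = 20.30 × 0.003648 = 0.07406 m/day.
Seepage velocity v = q / n_e = 0.07406 / 0.32 = 0.2314 m/day.
Travel time t = L / v = 3070 / 0.2314 = 13265 days = 36.32 years.

36.3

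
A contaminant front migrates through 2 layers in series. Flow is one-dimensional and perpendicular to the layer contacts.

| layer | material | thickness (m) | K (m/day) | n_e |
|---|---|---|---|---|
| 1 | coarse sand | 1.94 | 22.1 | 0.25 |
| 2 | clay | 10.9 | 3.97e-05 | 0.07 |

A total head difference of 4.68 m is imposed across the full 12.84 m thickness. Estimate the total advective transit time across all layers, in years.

With flow normal to the layers, continuity requires the same specific discharge q through every layer.
Σ(b_i/K_i) = 1.94/22.1 + 10.9/3.97e-05 = 2.746e+05 d.
q = Δh / Σ(b_i/K_i) = 4.68 / 2.746e+05 = 1.705e-05 m/day.
In each layer the seepage velocity is v_i = q/n_i, so the layer transit time is t_i = b_i·n_i / q:
  layer 1 (coarse sand): t_1 = 1.94 × 0.25 / 1.705e-05 = 28453 d
  layer 2 (clay): t_2 = 10.9 × 0.07 / 1.705e-05 = 44763 d
Total t = Σ t_i = 73216 days = 200.5 years.

200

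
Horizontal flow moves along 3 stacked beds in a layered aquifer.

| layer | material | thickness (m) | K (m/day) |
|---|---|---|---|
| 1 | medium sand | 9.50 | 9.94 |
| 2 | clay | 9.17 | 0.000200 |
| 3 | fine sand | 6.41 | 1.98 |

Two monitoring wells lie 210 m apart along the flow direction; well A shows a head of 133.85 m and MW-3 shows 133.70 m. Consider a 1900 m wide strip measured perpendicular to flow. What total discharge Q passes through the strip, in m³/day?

Flow is parallel to layering, so each bed carries its own Darcy discharge and the transmissivities add.
Σ(K_i·b_i) = 9.94×9.50 + 0.000200×9.17 + 1.98×6.41 = 107.1 m²/day.
Hydraulic gradient i = (133.85 − 133.70) / 210 = 0.15 / 210 = 0.0007143.
Q = Σ(K_i·b_i) · W · i = 107.1 × 1900 × 0.0007143 = 145.4 m³/day.

145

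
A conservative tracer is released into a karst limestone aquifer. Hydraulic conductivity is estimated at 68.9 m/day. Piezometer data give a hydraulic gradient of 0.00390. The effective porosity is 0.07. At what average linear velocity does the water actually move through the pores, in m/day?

Hydraulic gradient i = 0.00390.
Darcy flux q = K · i = 68.90 × 0.003900 = 0.2687 m/day.
Seepage velocity v = q / n_e = 0.2687 / 0.07 = 3.839 m/day.

3.84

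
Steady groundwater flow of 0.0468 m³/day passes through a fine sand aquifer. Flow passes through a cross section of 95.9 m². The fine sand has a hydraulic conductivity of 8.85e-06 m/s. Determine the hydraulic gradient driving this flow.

0.000638

Convert K: 8.85e-06 m/s × 86400 = 0.7646 m/day.
From Q = K·A·i, i = Q / (K·A) = 0.0468 / (0.7646 × 95.90) = 0.0006382.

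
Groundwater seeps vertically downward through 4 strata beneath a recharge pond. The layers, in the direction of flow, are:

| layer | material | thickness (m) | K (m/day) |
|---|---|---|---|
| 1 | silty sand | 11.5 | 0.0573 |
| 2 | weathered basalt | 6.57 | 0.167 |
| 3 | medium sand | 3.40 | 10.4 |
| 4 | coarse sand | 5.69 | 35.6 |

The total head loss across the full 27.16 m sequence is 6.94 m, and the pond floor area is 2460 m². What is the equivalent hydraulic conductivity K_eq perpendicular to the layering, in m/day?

Flow is perpendicular to layering, so the layers act in series and the equivalent K is the thickness-weighted harmonic mean.
Total thickness L = 11.5 + 6.57 + 3.40 + 5.69 = 27.16 m.
Σ(b_i/K_i) = 11.5/0.0573 + 6.57/0.167 + 3.40/10.4 + 5.69/35.6 = 240.5 d.
K_eq = L / Σ(b_i/K_i) = 27.16 / 240.5 = 0.1129 m/day.

0.113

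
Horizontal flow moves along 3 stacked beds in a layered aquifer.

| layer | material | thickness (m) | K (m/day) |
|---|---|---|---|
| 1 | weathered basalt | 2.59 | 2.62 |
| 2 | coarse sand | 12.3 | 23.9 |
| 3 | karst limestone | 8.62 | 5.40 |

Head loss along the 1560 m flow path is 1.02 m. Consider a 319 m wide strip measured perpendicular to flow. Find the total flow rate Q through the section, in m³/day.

72.4

Flow is parallel to layering, so each bed carries its own Darcy discharge and the transmissivities add.
Σ(K_i·b_i) = 2.62×2.59 + 23.9×12.3 + 5.40×8.62 = 347.3 m²/day.
Hydraulic gradient i = Δh / L = 1.02 / 1560 = 0.0006538.
Q = Σ(K_i·b_i) · W · i = 347.3 × 319 × 0.0006538 = 72.44 m³/day.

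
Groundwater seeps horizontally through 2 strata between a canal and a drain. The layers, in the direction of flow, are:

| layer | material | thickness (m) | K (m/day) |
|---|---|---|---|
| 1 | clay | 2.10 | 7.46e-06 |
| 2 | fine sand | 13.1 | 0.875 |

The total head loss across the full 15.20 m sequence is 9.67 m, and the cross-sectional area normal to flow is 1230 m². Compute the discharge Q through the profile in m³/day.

Flow is perpendicular to layering, so the layers act in series and the equivalent K is the thickness-weighted harmonic mean.
Total thickness L = 2.10 + 13.1 = 15.20 m.
Σ(b_i/K_i) = 2.10/7.46e-06 + 13.1/0.875 = 2.815e+05 d.
K_eq = L / Σ(b_i/K_i) = 15.20 / 2.815e+05 = 5.399e-05 m/day.
Q = K_eq · A · (Δh/L) = 5.399e-05 × 1230 × (9.67/15.20) = 0.04225 m³/day.

0.0423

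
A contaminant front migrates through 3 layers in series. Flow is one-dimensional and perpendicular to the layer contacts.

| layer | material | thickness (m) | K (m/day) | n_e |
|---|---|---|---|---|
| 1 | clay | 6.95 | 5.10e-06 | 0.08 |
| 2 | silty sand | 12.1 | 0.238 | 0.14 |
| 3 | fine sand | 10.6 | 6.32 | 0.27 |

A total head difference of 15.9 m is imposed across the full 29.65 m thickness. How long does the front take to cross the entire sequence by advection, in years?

1200

With flow normal to the layers, continuity requires the same specific discharge q through every layer.
Σ(b_i/K_i) = 6.95/5.10e-06 + 12.1/0.238 + 10.6/6.32 = 1.363e+06 d.
q = Δh / Σ(b_i/K_i) = 15.9 / 1.363e+06 = 1.167e-05 m/day.
In each layer the seepage velocity is v_i = q/n_i, so the layer transit time is t_i = b_i·n_i / q:
  layer 1 (clay): t_1 = 6.95 × 0.08 / 1.167e-05 = 47655 d
  layer 2 (silty sand): t_2 = 12.1 × 0.14 / 1.167e-05 = 1.452e+05 d
  layer 3 (fine sand): t_3 = 10.6 × 0.27 / 1.167e-05 = 2.453e+05 d
Total t = Σ t_i = 4.382e+05 days = 1200 years.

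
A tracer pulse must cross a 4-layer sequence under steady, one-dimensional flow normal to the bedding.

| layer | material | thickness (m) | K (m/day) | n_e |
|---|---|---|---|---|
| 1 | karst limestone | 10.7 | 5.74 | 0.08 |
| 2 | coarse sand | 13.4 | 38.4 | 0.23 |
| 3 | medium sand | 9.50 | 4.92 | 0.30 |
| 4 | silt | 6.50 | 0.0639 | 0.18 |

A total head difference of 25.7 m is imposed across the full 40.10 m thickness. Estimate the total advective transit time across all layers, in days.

With flow normal to the layers, continuity requires the same specific discharge q through every layer.
Σ(b_i/K_i) = 10.7/5.74 + 13.4/38.4 + 9.50/4.92 + 6.50/0.0639 = 105.9 d.
q = Δh / Σ(b_i/K_i) = 25.7 / 105.9 = 0.2428 m/day.
In each layer the seepage velocity is v_i = q/n_i, so the layer transit time is t_i = b_i·n_i / q:
  layer 1 (karst limestone): t_1 = 10.7 × 0.08 / 0.2428 = 3.526 d
  layer 2 (coarse sand): t_2 = 13.4 × 0.23 / 0.2428 = 12.70 d
  layer 3 (medium sand): t_3 = 9.50 × 0.30 / 0.2428 = 11.74 d
  layer 4 (silt): t_4 = 6.50 × 0.18 / 0.2428 = 4.820 d
Total t = Σ t_i = 32.78 days.

32.8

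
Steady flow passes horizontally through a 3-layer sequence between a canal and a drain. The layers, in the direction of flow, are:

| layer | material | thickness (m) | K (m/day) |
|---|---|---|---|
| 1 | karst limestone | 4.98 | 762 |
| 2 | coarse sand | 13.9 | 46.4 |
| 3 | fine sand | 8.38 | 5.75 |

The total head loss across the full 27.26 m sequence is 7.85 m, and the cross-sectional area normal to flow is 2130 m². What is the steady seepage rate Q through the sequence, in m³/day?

Flow is perpendicular to layering, so the layers act in series and the equivalent K is the thickness-weighted harmonic mean.
Total thickness L = 4.98 + 13.9 + 8.38 = 27.26 m.
Σ(b_i/K_i) = 4.98/762 + 13.9/46.4 + 8.38/5.75 = 1.763 d.
K_eq = L / Σ(b_i/K_i) = 27.26 / 1.763 = 15.46 m/day.
Q = K_eq · A · (Δh/L) = 15.46 × 2130 × (7.85/27.26) = 9481 m³/day.

9480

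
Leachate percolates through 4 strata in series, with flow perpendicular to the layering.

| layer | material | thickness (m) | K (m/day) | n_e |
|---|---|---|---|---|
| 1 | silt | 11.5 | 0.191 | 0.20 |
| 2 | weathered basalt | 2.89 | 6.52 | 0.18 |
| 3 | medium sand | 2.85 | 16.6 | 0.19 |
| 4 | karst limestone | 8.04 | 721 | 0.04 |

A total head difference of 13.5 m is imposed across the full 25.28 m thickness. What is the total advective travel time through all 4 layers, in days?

16.6

With flow normal to the layers, continuity requires the same specific discharge q through every layer.
Σ(b_i/K_i) = 11.5/0.191 + 2.89/6.52 + 2.85/16.6 + 8.04/721 = 60.84 d.
q = Δh / Σ(b_i/K_i) = 13.5 / 60.84 = 0.2219 m/day.
In each layer the seepage velocity is v_i = q/n_i, so the layer transit time is t_i = b_i·n_i / q:
  layer 1 (silt): t_1 = 11.5 × 0.20 / 0.2219 = 10.36 d
  layer 2 (weathered basalt): t_2 = 2.89 × 0.18 / 0.2219 = 2.344 d
  layer 3 (medium sand): t_3 = 2.85 × 0.19 / 0.2219 = 2.440 d
  layer 4 (karst limestone): t_4 = 8.04 × 0.04 / 0.2219 = 1.449 d
Total t = Σ t_i = 16.60 days.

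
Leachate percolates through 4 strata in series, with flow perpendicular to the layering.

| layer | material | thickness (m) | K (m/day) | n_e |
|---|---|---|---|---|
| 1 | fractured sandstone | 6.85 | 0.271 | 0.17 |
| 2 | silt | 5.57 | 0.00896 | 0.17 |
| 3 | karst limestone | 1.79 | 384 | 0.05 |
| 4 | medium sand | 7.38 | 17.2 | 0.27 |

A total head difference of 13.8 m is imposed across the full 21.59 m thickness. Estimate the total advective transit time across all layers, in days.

With flow normal to the layers, continuity requires the same specific discharge q through every layer.
Σ(b_i/K_i) = 6.85/0.271 + 5.57/0.00896 + 1.79/384 + 7.38/17.2 = 647.4 d.
q = Δh / Σ(b_i/K_i) = 13.8 / 647.4 = 0.02132 m/day.
In each layer the seepage velocity is v_i = q/n_i, so the layer transit time is t_i = b_i·n_i / q:
  layer 1 (fractured sandstone): t_1 = 6.85 × 0.17 / 0.02132 = 54.63 d
  layer 2 (silt): t_2 = 5.57 × 0.17 / 0.02132 = 44.42 d
  layer 3 (karst limestone): t_3 = 1.79 × 0.05 / 0.02132 = 4.198 d
  layer 4 (medium sand): t_4 = 7.38 × 0.27 / 0.02132 = 93.47 d
Total t = Σ t_i = 196.7 days.

197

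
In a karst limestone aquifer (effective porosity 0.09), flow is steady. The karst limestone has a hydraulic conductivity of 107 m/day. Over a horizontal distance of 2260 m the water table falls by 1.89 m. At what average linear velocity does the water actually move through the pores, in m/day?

0.994

Hydraulic gradient i = Δh / L = 1.89 / 2260 = 0.0008363.
Darcy flux q = K · i = 107.0 × 0.0008363 = 0.08948 m/day.
Seepage velocity v = q / n_e = 0.08948 / 0.09 = 0.9942 m/day.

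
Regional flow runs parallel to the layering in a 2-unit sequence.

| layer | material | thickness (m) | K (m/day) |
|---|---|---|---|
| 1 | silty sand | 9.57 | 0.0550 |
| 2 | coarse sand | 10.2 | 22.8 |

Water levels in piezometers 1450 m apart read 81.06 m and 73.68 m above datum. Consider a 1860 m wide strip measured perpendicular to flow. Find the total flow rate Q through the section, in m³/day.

Flow is parallel to layering, so each bed carries its own Darcy discharge and the transmissivities add.
Σ(K_i·b_i) = 0.0550×9.57 + 22.8×10.2 = 233.1 m²/day.
Hydraulic gradient i = (81.06 − 73.68) / 1450 = 7.38 / 1450 = 0.005090.
Q = Σ(K_i·b_i) · W · i = 233.1 × 1860 × 0.005090 = 2207 m³/day.

2210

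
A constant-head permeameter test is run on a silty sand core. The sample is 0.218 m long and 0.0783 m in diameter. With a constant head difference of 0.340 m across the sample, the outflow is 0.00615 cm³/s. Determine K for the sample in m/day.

Cross-sectional area A = π·(d/2)² = π × (0.0783/2)² = 0.004815 m².
Convert discharge: 0.00615 cm³/s = 6.150e-09 m³/s.
Darcy's law rearranged: K = Q·L / (A·Δh) = 6.150e-09 × 0.218 / (0.004815 × 0.340) = 8.189e-07 m/s = 0.07075 m/day.

0.0708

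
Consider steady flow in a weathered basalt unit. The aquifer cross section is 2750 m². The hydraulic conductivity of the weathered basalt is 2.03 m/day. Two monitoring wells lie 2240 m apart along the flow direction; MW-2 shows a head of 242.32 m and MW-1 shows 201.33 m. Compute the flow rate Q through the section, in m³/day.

Hydraulic gradient i = (242.32 − 201.33) / 2240 = 40.99 / 2240 = 0.01830.
Darcy's law: Q = K · A · i = 2.030 × 2750 × 0.01830 = 102.2 m³/day.

102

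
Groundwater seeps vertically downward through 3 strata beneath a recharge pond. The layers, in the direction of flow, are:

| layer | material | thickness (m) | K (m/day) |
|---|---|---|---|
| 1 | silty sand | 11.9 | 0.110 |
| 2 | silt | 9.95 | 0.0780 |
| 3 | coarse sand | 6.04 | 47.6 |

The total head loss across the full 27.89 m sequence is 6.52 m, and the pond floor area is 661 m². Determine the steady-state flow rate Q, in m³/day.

18.3

Flow is perpendicular to layering, so the layers act in series and the equivalent K is the thickness-weighted harmonic mean.
Total thickness L = 11.9 + 9.95 + 6.04 = 27.89 m.
Σ(b_i/K_i) = 11.9/0.110 + 9.95/0.0780 + 6.04/47.6 = 235.9 d.
K_eq = L / Σ(b_i/K_i) = 27.89 / 235.9 = 0.1182 m/day.
Q = K_eq · A · (Δh/L) = 0.1182 × 661 × (6.52/27.89) = 18.27 m³/day.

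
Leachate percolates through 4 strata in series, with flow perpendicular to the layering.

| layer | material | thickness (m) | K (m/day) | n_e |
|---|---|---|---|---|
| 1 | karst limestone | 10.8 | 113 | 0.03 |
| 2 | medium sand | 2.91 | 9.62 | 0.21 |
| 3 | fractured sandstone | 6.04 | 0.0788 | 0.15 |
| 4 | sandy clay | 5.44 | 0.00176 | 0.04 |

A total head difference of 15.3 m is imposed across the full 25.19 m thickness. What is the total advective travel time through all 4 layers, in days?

With flow normal to the layers, continuity requires the same specific discharge q through every layer.
Σ(b_i/K_i) = 10.8/113 + 2.91/9.62 + 6.04/0.0788 + 5.44/0.00176 = 3168 d.
q = Δh / Σ(b_i/K_i) = 15.3 / 3168 = 0.004830 m/day.
In each layer the seepage velocity is v_i = q/n_i, so the layer transit time is t_i = b_i·n_i / q:
  layer 1 (karst limestone): t_1 = 10.8 × 0.03 / 0.004830 = 67.09 d
  layer 2 (medium sand): t_2 = 2.91 × 0.21 / 0.004830 = 126.5 d
  layer 3 (fractured sandstone): t_3 = 6.04 × 0.15 / 0.004830 = 187.6 d
  layer 4 (sandy clay): t_4 = 5.44 × 0.04 / 0.004830 = 45.06 d
Total t = Σ t_i = 426.3 days.

426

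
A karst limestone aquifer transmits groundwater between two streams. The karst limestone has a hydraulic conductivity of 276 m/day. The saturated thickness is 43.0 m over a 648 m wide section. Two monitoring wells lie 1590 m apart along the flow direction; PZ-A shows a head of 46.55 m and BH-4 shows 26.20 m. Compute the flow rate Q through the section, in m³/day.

Cross-sectional area A = 648 × 43.0 = 27864 m².
Hydraulic gradient i = (46.55 − 26.20) / 1590 = 20.35 / 1590 = 0.01280.
Darcy's law: Q = K · A · i = 276.0 × 27864 × 0.01280 = 98428 m³/day.

98400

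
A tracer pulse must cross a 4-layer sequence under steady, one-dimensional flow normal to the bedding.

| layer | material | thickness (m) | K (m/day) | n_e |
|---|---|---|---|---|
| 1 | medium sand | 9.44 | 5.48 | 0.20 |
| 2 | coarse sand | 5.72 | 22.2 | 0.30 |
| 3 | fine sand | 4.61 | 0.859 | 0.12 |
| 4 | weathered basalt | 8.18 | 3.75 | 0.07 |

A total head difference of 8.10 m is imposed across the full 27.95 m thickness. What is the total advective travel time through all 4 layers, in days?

5.56

With flow normal to the layers, continuity requires the same specific discharge q through every layer.
Σ(b_i/K_i) = 9.44/5.48 + 5.72/22.2 + 4.61/0.859 + 8.18/3.75 = 9.528 d.
q = Δh / Σ(b_i/K_i) = 8.10 / 9.528 = 0.8501 m/day.
In each layer the seepage velocity is v_i = q/n_i, so the layer transit time is t_i = b_i·n_i / q:
  layer 1 (medium sand): t_1 = 9.44 × 0.20 / 0.8501 = 2.221 d
  layer 2 (coarse sand): t_2 = 5.72 × 0.30 / 0.8501 = 2.019 d
  layer 3 (fine sand): t_3 = 4.61 × 0.12 / 0.8501 = 0.6507 d
  layer 4 (weathered basalt): t_4 = 8.18 × 0.07 / 0.8501 = 0.6736 d
Total t = Σ t_i = 5.564 days.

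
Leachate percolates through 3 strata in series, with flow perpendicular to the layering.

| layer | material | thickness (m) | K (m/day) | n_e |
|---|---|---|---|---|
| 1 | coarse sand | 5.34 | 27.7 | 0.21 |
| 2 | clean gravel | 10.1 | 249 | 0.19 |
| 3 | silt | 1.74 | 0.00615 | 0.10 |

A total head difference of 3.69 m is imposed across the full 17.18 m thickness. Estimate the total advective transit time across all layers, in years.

With flow normal to the layers, continuity requires the same specific discharge q through every layer.
Σ(b_i/K_i) = 5.34/27.7 + 10.1/249 + 1.74/0.00615 = 283.2 d.
q = Δh / Σ(b_i/K_i) = 3.69 / 283.2 = 0.01303 m/day.
In each layer the seepage velocity is v_i = q/n_i, so the layer transit time is t_i = b_i·n_i / q:
  layer 1 (coarse sand): t_1 = 5.34 × 0.21 / 0.01303 = 86.05 d
  layer 2 (clean gravel): t_2 = 10.1 × 0.19 / 0.01303 = 147.3 d
  layer 3 (silt): t_3 = 1.74 × 0.10 / 0.01303 = 13.35 d
Total t = Σ t_i = 246.7 days = 0.6753 years.

0.675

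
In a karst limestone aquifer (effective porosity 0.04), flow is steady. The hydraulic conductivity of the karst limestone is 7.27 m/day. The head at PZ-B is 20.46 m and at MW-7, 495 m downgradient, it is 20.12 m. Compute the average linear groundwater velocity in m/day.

Hydraulic gradient i = (20.46 − 20.12) / 495 = 0.34 / 495 = 0.0006869.
Darcy flux q = K · i = 7.270 × 0.0006869 = 0.004994 m/day.
Seepage velocity v = q / n_e = 0.004994 / 0.04 = 0.1248 m/day.

0.125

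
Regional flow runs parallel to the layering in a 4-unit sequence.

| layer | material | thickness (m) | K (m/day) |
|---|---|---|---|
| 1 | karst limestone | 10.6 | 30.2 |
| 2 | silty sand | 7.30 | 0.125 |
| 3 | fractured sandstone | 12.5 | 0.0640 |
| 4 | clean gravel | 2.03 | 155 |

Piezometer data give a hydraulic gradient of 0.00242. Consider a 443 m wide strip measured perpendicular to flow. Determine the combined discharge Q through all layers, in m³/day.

Flow is parallel to layering, so each bed carries its own Darcy discharge and the transmissivities add.
Σ(K_i·b_i) = 30.2×10.6 + 0.125×7.30 + 0.0640×12.5 + 155×2.03 = 636.5 m²/day.
Hydraulic gradient i = 0.00242.
Q = Σ(K_i·b_i) · W · i = 636.5 × 443 × 0.002420 = 682.3 m³/day.

682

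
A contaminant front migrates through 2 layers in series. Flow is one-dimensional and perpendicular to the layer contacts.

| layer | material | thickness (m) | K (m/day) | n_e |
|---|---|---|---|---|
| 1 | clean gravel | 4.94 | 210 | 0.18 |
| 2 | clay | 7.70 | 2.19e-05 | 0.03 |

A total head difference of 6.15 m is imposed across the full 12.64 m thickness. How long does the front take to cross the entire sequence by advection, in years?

With flow normal to the layers, continuity requires the same specific discharge q through every layer.
Σ(b_i/K_i) = 4.94/210 + 7.70/2.19e-05 = 3.516e+05 d.
q = Δh / Σ(b_i/K_i) = 6.15 / 3.516e+05 = 1.749e-05 m/day.
In each layer the seepage velocity is v_i = q/n_i, so the layer transit time is t_i = b_i·n_i / q:
  layer 1 (clean gravel): t_1 = 4.94 × 0.18 / 1.749e-05 = 50836 d
  layer 2 (clay): t_2 = 7.70 × 0.03 / 1.749e-05 = 13206 d
Total t = Σ t_i = 64042 days = 175.3 years.

175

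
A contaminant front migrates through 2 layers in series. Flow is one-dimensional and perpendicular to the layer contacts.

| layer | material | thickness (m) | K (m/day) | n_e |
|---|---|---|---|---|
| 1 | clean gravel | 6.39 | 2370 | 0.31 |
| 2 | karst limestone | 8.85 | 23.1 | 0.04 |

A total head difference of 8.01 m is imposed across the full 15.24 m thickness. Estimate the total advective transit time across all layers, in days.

0.112

With flow normal to the layers, continuity requires the same specific discharge q through every layer.
Σ(b_i/K_i) = 6.39/2370 + 8.85/23.1 = 0.3858 d.
q = Δh / Σ(b_i/K_i) = 8.01 / 0.3858 = 20.76 m/day.
In each layer the seepage velocity is v_i = q/n_i, so the layer transit time is t_i = b_i·n_i / q:
  layer 1 (clean gravel): t_1 = 6.39 × 0.31 / 20.76 = 0.09541 d
  layer 2 (karst limestone): t_2 = 8.85 × 0.04 / 20.76 = 0.01705 d
Total t = Σ t_i = 0.1125 days.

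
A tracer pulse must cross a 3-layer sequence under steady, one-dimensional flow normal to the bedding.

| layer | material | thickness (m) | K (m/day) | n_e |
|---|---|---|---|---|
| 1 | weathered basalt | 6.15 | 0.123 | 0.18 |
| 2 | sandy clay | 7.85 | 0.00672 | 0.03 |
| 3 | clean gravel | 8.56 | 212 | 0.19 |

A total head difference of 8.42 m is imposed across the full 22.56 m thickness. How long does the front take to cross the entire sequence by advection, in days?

With flow normal to the layers, continuity requires the same specific discharge q through every layer.
Σ(b_i/K_i) = 6.15/0.123 + 7.85/0.00672 + 8.56/212 = 1218 d.
q = Δh / Σ(b_i/K_i) = 8.42 / 1218 = 0.006912 m/day.
In each layer the seepage velocity is v_i = q/n_i, so the layer transit time is t_i = b_i·n_i / q:
  layer 1 (weathered basalt): t_1 = 6.15 × 0.18 / 0.006912 = 160.2 d
  layer 2 (sandy clay): t_2 = 7.85 × 0.03 / 0.006912 = 34.07 d
  layer 3 (clean gravel): t_3 = 8.56 × 0.19 / 0.006912 = 235.3 d
Total t = Σ t_i = 429.5 days.

430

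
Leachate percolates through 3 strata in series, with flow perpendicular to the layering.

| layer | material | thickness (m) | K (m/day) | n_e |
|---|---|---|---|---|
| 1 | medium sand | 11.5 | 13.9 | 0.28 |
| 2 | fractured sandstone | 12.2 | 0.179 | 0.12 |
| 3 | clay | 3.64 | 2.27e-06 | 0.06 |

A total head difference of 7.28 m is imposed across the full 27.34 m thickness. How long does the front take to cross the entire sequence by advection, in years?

With flow normal to the layers, continuity requires the same specific discharge q through every layer.
Σ(b_i/K_i) = 11.5/13.9 + 12.2/0.179 + 3.64/2.27e-06 = 1.604e+06 d.
q = Δh / Σ(b_i/K_i) = 7.28 / 1.604e+06 = 4.540e-06 m/day.
In each layer the seepage velocity is v_i = q/n_i, so the layer transit time is t_i = b_i·n_i / q:
  layer 1 (medium sand): t_1 = 11.5 × 0.28 / 4.540e-06 = 7.093e+05 d
  layer 2 (fractured sandstone): t_2 = 12.2 × 0.12 / 4.540e-06 = 3.225e+05 d
  layer 3 (clay): t_3 = 3.64 × 0.06 / 4.540e-06 = 48108 d
Total t = Σ t_i = 1.080e+06 days = 2957 years.

2960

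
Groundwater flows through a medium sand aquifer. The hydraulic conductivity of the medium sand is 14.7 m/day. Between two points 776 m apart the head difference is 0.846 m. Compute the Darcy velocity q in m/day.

Hydraulic gradient i = Δh / L = 0.846 / 776 = 0.001090.
Specific discharge q = K · i = 14.70 × 0.001090 = 0.01603 m/day.

0.0160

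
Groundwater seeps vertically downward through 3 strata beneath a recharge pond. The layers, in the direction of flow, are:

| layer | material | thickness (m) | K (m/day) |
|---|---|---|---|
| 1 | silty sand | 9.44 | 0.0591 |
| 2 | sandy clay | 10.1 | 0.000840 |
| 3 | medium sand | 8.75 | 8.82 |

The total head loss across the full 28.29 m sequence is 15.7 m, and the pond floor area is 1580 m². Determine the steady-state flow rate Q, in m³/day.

2.04

Flow is perpendicular to layering, so the layers act in series and the equivalent K is the thickness-weighted harmonic mean.
Total thickness L = 9.44 + 10.1 + 8.75 = 28.29 m.
Σ(b_i/K_i) = 9.44/0.0591 + 10.1/0.000840 + 8.75/8.82 = 12185 d.
K_eq = L / Σ(b_i/K_i) = 28.29 / 12185 = 0.002322 m/day.
Q = K_eq · A · (Δh/L) = 0.002322 × 1580 × (15.7/28.29) = 2.036 m³/day.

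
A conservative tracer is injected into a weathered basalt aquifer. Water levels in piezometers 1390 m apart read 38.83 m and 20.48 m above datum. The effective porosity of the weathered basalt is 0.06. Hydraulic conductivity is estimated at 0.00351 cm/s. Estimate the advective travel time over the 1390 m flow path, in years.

Convert K: 0.00351 cm/s × 864 = 3.033 m/day.
Hydraulic gradient i = (38.83 − 20.48) / 1390 = 18.35 / 1390 = 0.01320.
Darcy flux q = K · i = 3.033 × 0.01320 = 0.04004 m/day.
Seepage velocity v = q / n_e = 0.04004 / 0.06 = 0.6673 m/day.
Travel time t = L / v = 1390 / 0.6673 = 2083 days = 5.703 years.

5.70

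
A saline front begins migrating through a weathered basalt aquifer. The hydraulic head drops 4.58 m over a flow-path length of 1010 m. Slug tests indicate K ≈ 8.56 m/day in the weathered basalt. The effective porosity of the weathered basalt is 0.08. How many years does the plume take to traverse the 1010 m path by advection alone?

5.70

Hydraulic gradient i = Δh / L = 4.58 / 1010 = 0.004535.
Darcy flux q = K · i = 8.560 × 0.004535 = 0.03882 m/day.
Seepage velocity v = q / n_e = 0.03882 / 0.08 = 0.4852 m/day.
Travel time t = L / v = 1010 / 0.4852 = 2082 days = 5.699 years.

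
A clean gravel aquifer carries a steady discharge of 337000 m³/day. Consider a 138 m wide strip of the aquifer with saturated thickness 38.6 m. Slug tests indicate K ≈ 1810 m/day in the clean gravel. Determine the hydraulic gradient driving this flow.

0.0350

Cross-sectional area A = 138 × 38.6 = 5327 m².
From Q = K·A·i, i = Q / (K·A) = 337000 / (1810 × 5327) = 0.03495.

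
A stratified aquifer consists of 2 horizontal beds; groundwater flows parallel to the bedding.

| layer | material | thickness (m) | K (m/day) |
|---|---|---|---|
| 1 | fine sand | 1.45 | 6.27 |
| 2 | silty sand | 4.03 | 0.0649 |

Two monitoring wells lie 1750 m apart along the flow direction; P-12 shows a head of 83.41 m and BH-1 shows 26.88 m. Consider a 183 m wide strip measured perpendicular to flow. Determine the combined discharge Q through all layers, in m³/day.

55.3

Flow is parallel to layering, so each bed carries its own Darcy discharge and the transmissivities add.
Σ(K_i·b_i) = 6.27×1.45 + 0.0649×4.03 = 9.353 m²/day.
Hydraulic gradient i = (83.41 − 26.88) / 1750 = 56.53 / 1750 = 0.03230.
Q = Σ(K_i·b_i) · W · i = 9.353 × 183 × 0.03230 = 55.29 m³/day.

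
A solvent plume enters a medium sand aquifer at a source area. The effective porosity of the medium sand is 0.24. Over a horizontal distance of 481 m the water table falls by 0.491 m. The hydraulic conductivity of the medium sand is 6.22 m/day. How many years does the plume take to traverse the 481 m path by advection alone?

Hydraulic gradient i = Δh / L = 0.491 / 481 = 0.001021.
Darcy flux q = K · i = 6.220 × 0.001021 = 0.006349 m/day.
Seepage velocity v = q / n_e = 0.006349 / 0.24 = 0.02646 m/day.
Travel time t = L / v = 481 / 0.02646 = 18181 days = 49.78 years.

49.8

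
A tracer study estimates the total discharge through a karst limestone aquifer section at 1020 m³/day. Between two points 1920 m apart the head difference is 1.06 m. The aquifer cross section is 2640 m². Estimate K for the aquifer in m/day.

700

Hydraulic gradient i = Δh / L = 1.06 / 1920 = 0.0005521.
From Q = K·A·i, K = Q / (A·i) = 1020 / (2640 × 0.0005521) = 699.8 m/day.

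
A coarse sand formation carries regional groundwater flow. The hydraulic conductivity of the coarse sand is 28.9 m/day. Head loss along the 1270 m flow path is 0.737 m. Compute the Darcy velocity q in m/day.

0.0168

Hydraulic gradient i = Δh / L = 0.737 / 1270 = 0.0005803.
Specific discharge q = K · i = 28.90 × 0.0005803 = 0.01677 m/day.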